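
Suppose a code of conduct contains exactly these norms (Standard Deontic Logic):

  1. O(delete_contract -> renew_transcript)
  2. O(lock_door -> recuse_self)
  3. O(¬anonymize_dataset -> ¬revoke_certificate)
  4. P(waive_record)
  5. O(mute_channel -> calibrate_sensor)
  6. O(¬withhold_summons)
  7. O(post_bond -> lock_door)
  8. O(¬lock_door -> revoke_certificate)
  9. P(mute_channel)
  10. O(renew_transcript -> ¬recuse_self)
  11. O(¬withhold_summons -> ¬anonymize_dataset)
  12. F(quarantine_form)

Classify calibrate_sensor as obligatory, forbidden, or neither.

Neither

Premise 5 is O(mute_channel -> calibrate_sensor), but O(mute_channel) is not derivable from the premises (the permission P(mute_channel) asserts only ¬O(¬mute_channel), not O(mute_channel)), so it does not yield O(calibrate_sensor).
No premise or chain of K-axiom applications forces O(calibrate_sensor), and none forces O(¬calibrate_sensor). So calibrate_sensor is neither obligatory nor forbidden under these norms.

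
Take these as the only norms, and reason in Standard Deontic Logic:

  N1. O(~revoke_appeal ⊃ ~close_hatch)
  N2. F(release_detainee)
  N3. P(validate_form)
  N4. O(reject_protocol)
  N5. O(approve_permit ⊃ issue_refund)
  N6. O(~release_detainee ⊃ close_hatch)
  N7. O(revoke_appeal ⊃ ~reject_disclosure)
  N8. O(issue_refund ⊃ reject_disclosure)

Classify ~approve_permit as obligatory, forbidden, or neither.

F(release_detainee) at premise 2 means O(~release_detainee).
Premise 6 is O(~release_detainee ⊃ close_hatch); since O(~release_detainee), deontic closure gives O(close_hatch).
Premise 1 is O(~revoke_appeal ⊃ ~close_hatch); contrapositively O(close_hatch ⊃ revoke_appeal). Since O(close_hatch) holds, K gives O(revoke_appeal).
Premise 7 is O(revoke_appeal ⊃ ~reject_disclosure); since O(revoke_appeal), deontic closure gives O(~reject_disclosure).
Premise 8, O(issue_refund ⊃ reject_disclosure), contraposes to O(~reject_disclosure ⊃ ~issue_refund); with O(~reject_disclosure) we get O(~issue_refund).
Premise 5, O(approve_permit ⊃ issue_refund), contraposes to O(~issue_refund ⊃ ~approve_permit); with O(~issue_refund) we get O(~approve_permit).
Premises 3, 4 do not contribute to this derivation.
Hence ~approve_permit is obligatory.

Obligatory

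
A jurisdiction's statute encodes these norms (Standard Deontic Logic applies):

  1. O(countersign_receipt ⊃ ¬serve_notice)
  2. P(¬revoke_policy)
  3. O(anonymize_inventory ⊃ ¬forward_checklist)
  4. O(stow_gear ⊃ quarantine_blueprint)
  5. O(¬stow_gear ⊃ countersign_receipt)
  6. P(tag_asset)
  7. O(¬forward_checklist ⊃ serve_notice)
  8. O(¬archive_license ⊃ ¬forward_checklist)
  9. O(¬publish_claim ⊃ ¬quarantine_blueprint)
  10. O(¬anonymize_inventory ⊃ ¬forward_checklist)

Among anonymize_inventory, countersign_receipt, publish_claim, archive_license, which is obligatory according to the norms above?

Premises 10 and 3 cover both cases: O(¬anonymize_inventory ⊃ ¬forward_checklist) and O(anonymize_inventory ⊃ ¬forward_checklist). Since ¬anonymize_inventory ∨ anonymize_inventory is a tautology, O(¬forward_checklist) follows.
With premise 7, O(¬forward_checklist ⊃ serve_notice), the K-axiom yields O(serve_notice).
Premise 1, O(countersign_receipt ⊃ ¬serve_notice), contraposes to O(serve_notice ⊃ ¬countersign_receipt); with O(serve_notice) we get O(¬countersign_receipt).
The contrapositive of premise 5 (O(¬stow_gear ⊃ countersign_receipt)) is O(¬countersign_receipt ⊃ stow_gear), and O(¬countersign_receipt) is already established, so O(stow_gear).
Premise 4 is O(stow_gear ⊃ quarantine_blueprint); since O(stow_gear), deontic closure gives O(quarantine_blueprint).
Premise 9 is O(¬publish_claim ⊃ ¬quarantine_blueprint); contrapositively O(quarantine_blueprint ⊃ publish_claim). Since O(quarantine_blueprint) holds, K gives O(publish_claim).
So O(publish_claim) holds — publish_claim is obligatory. None of the other listed options is made obligatory by any chain of premises.

publish_claim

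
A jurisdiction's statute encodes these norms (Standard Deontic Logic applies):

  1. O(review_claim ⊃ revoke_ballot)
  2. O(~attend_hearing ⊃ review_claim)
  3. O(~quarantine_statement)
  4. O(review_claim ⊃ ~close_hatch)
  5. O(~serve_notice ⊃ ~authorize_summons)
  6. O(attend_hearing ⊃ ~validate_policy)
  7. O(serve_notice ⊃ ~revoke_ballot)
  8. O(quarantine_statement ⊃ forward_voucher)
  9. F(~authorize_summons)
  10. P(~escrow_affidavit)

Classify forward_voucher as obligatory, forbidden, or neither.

Neither

Premise 8 is O(quarantine_statement ⊃ forward_voucher), but O(quarantine_statement) is not derivable from the premises, so it does not yield O(forward_voucher).
No premise or chain of K-axiom applications forces O(forward_voucher), and none forces O(~forward_voucher). So forward_voucher is neither obligatory nor forbidden under these norms.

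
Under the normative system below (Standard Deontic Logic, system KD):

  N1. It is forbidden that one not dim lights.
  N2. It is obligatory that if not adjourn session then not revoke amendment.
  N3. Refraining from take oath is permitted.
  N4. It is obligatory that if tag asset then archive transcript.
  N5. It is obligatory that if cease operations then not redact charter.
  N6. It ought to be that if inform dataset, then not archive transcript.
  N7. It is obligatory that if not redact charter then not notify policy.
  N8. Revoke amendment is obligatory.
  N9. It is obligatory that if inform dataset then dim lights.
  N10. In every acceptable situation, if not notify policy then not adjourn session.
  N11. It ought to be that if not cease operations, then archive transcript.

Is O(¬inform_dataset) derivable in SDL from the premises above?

Yes

From premise 8 we have O(revoke_amendment).
The contrapositive of premise 2 (O(¬adjourn_session → ¬revoke_amendment)) is O(revoke_amendment → adjourn_session), and O(revoke_amendment) is already established, so O(adjourn_session).
Premise 10, O(¬notify_policy → ¬adjourn_session), contraposes to O(adjourn_session → notify_policy); with O(adjourn_session) we get O(notify_policy).
Premise 7, O(¬redact_charter → ¬notify_policy), contraposes to O(notify_policy → redact_charter); with O(notify_policy) we get O(redact_charter).
The contrapositive of premise 5 (O(cease_operations → ¬redact_charter)) is O(redact_charter → ¬cease_operations), and O(redact_charter) is already established, so O(¬cease_operations).
Applying K to premise 11 (O(¬cease_operations → archive_transcript)) and O(¬cease_operations) yields O(archive_transcript).
Premise 6, O(inform_dataset → ¬archive_transcript), contraposes to O(archive_transcript → ¬inform_dataset); with O(archive_transcript) we get O(¬inform_dataset).
Premises 1, 3, 4, 9 do not contribute to this derivation.
So O(¬inform_dataset) follows.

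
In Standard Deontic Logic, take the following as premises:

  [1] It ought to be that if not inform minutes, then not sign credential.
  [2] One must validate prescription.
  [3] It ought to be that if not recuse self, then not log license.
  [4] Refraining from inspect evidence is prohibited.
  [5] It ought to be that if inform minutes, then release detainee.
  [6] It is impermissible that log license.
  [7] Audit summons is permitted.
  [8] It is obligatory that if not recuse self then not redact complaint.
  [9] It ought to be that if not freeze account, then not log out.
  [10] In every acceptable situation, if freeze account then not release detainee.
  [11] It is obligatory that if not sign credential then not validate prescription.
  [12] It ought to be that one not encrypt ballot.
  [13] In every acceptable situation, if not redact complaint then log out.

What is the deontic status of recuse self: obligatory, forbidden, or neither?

Premise 2 gives O(validate_prescription).
Premise 11, O(¬sign_credential → ¬validate_prescription), contraposes to O(validate_prescription → sign_credential); with O(validate_prescription) we get O(sign_credential).
Premise 1 is O(¬inform_minutes → ¬sign_credential); contrapositively O(sign_credential → inform_minutes). Since O(sign_credential) holds, K gives O(inform_minutes).
With premise 5, O(inform_minutes → release_detainee), the K-axiom yields O(release_detainee).
Premise 10 is O(freeze_account → ¬release_detainee); contrapositively O(release_detainee → ¬freeze_account). Since O(release_detainee) holds, K gives O(¬freeze_account).
Applying K to premise 9 (O(¬freeze_account → ¬log_out)) and O(¬freeze_account) yields O(¬log_out).
The contrapositive of premise 13 (O(¬redact_complaint → log_out)) is O(¬log_out → redact_complaint), and O(¬log_out) is already established, so O(redact_complaint).
Premise 8 is O(¬recuse_self → ¬redact_complaint); contrapositively O(redact_complaint → recuse_self). Since O(redact_complaint) holds, K gives O(recuse_self).
Premises 3, 4, 6, 7, 12 do not contribute to this derivation.
Hence recuse_self is obligatory.

Obligatory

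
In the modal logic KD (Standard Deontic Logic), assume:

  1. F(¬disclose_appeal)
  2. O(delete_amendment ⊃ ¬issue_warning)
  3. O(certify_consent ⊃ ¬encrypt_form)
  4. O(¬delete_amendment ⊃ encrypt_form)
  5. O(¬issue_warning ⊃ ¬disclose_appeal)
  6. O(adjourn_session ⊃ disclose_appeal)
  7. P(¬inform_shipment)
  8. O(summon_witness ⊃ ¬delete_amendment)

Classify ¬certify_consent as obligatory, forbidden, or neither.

Obligatory

Premise 1 is F(¬disclose_appeal), i.e. O(disclose_appeal).
Premise 5 is O(¬issue_warning ⊃ ¬disclose_appeal); contrapositively O(disclose_appeal ⊃ issue_warning). Since O(disclose_appeal) holds, K gives O(issue_warning).
Premise 2 is O(delete_amendment ⊃ ¬issue_warning); contrapositively O(issue_warning ⊃ ¬delete_amendment). Since O(issue_warning) holds, K gives O(¬delete_amendment).
Applying K to premise 4 (O(¬delete_amendment ⊃ encrypt_form)) and O(¬delete_amendment) yields O(encrypt_form).
Premise 3 is O(certify_consent ⊃ ¬encrypt_form); contrapositively O(encrypt_form ⊃ ¬certify_consent). Since O(encrypt_form) holds, K gives O(¬certify_consent).
Premises 6, 7, 8 do not contribute to this derivation.
Hence ¬certify_consent is obligatory.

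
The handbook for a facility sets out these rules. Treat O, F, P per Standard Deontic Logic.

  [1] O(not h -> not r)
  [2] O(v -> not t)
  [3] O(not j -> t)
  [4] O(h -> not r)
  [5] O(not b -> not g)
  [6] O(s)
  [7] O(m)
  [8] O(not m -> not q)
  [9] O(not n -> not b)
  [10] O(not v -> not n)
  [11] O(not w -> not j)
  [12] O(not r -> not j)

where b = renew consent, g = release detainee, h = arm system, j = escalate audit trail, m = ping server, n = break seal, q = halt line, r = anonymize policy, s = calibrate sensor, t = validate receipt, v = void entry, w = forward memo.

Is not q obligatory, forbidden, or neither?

Premise 8 is O(not m -> not q), but O(not m) is not derivable from the premises, so it does not yield O(not q).
No premise or chain of K-axiom applications forces O(not q), and none forces O(q). So not q is neither obligatory nor forbidden under these norms.

Neither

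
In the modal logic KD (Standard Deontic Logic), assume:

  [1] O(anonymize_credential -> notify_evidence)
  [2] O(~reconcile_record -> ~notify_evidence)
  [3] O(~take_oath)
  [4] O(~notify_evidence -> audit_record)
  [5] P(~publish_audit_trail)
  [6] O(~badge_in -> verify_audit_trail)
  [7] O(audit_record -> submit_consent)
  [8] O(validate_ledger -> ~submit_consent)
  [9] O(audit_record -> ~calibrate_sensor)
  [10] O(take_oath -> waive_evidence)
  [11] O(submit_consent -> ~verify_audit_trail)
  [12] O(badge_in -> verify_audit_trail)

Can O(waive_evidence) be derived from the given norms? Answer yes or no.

Premise 10 is O(take_oath -> waive_evidence), but O(take_oath) is not derivable from the premises, so it does not yield O(waive_evidence).
No other premise forces O(waive_evidence). An ideal world satisfying every premise can still have waive_evidence false, so O(waive_evidence) is not derivable.

No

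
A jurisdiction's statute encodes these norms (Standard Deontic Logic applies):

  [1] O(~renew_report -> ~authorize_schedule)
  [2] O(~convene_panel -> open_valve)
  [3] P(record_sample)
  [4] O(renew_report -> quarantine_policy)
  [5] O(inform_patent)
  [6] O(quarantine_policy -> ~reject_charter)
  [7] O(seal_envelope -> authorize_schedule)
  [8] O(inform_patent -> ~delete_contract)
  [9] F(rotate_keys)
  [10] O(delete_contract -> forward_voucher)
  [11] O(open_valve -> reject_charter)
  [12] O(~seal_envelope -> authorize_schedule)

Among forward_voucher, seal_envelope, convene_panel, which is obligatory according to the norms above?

By case analysis on seal_envelope: premise 7 gives O(seal_envelope -> authorize_schedule) and premise 12 gives O(~seal_envelope -> authorize_schedule), so O(authorize_schedule) either way.
Premise 1, O(~renew_report -> ~authorize_schedule), contraposes to O(authorize_schedule -> renew_report); with O(authorize_schedule) we get O(renew_report).
Premise 4 is O(renew_report -> quarantine_policy); since O(renew_report), deontic closure gives O(quarantine_policy).
With premise 6, O(quarantine_policy -> ~reject_charter), the K-axiom yields O(~reject_charter).
Premise 11, O(open_valve -> reject_charter), contraposes to O(~reject_charter -> ~open_valve); with O(~reject_charter) we get O(~open_valve).
Premise 2 is O(~convene_panel -> open_valve); contrapositively O(~open_valve -> convene_panel). Since O(~open_valve) holds, K gives O(convene_panel).
So O(convene_panel) holds — convene_panel is obligatory. None of the other listed options is made obligatory by any chain of premises.

convene_panel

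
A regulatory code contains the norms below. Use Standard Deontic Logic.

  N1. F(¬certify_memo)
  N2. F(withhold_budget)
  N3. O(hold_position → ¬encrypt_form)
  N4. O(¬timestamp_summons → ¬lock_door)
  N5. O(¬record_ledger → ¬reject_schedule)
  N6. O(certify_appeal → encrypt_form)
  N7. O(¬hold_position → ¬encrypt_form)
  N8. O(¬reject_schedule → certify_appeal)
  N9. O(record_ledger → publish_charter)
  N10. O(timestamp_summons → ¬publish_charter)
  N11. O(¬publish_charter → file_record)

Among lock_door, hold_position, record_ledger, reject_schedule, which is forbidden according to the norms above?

lock_door

By case analysis on hold_position: premise 3 gives O(hold_position → ¬encrypt_form) and premise 7 gives O(¬hold_position → ¬encrypt_form), so O(¬encrypt_form) either way.
Premise 6, O(certify_appeal → encrypt_form), contraposes to O(¬encrypt_form → ¬certify_appeal); with O(¬encrypt_form) we get O(¬certify_appeal).
Premise 8 is O(¬reject_schedule → certify_appeal); contrapositively O(¬certify_appeal → reject_schedule). Since O(¬certify_appeal) holds, K gives O(reject_schedule).
The contrapositive of premise 5 (O(¬record_ledger → ¬reject_schedule)) is O(reject_schedule → record_ledger), and O(reject_schedule) is already established, so O(record_ledger).
From O(record_ledger) and premise 9, O(record_ledger → publish_charter), we obtain O(publish_charter).
Premise 10, O(timestamp_summons → ¬publish_charter), contraposes to O(publish_charter → ¬timestamp_summons); with O(publish_charter) we get O(¬timestamp_summons).
From O(¬timestamp_summons) and premise 4, O(¬timestamp_summons → ¬lock_door), we obtain O(¬lock_door).
So O(¬lock_door) holds, i.e. lock_door is forbidden. None of the other listed options is forbidden under the premises.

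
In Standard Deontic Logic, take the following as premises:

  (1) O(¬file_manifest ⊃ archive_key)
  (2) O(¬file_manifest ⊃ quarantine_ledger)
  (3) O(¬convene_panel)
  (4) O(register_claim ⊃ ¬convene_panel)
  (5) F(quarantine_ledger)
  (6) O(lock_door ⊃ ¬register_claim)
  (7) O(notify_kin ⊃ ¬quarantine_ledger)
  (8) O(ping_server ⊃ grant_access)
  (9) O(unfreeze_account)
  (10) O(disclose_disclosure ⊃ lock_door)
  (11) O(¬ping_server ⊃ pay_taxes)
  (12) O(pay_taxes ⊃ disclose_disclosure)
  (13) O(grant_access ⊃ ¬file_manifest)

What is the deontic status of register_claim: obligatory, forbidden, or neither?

Premise 5, F(quarantine_ledger), is equivalent to O(¬quarantine_ledger).
Premise 2, O(¬file_manifest ⊃ quarantine_ledger), contraposes to O(¬quarantine_ledger ⊃ file_manifest); with O(¬quarantine_ledger) we get O(file_manifest).
Premise 13, O(grant_access ⊃ ¬file_manifest), contraposes to O(file_manifest ⊃ ¬grant_access); with O(file_manifest) we get O(¬grant_access).
The contrapositive of premise 8 (O(ping_server ⊃ grant_access)) is O(¬grant_access ⊃ ¬ping_server), and O(¬grant_access) is already established, so O(¬ping_server).
Applying K to premise 11 (O(¬ping_server ⊃ pay_taxes)) and O(¬ping_server) yields O(pay_taxes).
With premise 12, O(pay_taxes ⊃ disclose_disclosure), the K-axiom yields O(disclose_disclosure).
Premise 10 is O(disclose_disclosure ⊃ lock_door); since O(disclose_disclosure), deontic closure gives O(lock_door).
From O(lock_door) and premise 6, O(lock_door ⊃ ¬register_claim), we obtain O(¬register_claim).
Premises 1, 3, 4, 7, 9 do not contribute to this derivation.
Thus O(¬register_claim), which is F(register_claim): register_claim is forbidden.

Forbidden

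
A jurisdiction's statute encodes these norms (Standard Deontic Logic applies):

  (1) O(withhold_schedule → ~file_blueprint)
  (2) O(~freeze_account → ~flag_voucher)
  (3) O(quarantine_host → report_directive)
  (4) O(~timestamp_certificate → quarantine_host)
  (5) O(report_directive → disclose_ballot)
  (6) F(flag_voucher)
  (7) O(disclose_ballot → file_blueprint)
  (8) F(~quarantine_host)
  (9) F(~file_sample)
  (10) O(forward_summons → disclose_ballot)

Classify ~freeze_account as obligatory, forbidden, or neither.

Neither

Premise 2 is O(~freeze_account → ~flag_voucher); even if O(~flag_voucher) held, inferring O(~freeze_account) would be affirming the consequent — invalid.
No premise or chain of K-axiom applications forces O(~freeze_account), and none forces O(freeze_account). So ~freeze_account is neither obligatory nor forbidden under these norms.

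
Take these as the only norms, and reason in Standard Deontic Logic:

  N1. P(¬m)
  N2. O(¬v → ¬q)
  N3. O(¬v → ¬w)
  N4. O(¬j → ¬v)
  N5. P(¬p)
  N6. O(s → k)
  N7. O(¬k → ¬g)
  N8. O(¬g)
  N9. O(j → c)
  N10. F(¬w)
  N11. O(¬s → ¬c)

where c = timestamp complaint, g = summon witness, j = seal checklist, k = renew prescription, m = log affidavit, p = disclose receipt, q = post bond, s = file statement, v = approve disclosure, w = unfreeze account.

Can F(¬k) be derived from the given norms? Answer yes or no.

Yes

F(¬w) at premise 10 means O(w).
Premise 3 is O(¬v → ¬w); contrapositively O(w → v). Since O(w) holds, K gives O(v).
The contrapositive of premise 4 (O(¬j → ¬v)) is O(v → j), and O(v) is already established, so O(j).
Premise 9 is O(j → c); since O(j), deontic closure gives O(c).
The contrapositive of premise 11 (O(¬s → ¬c)) is O(c → s), and O(c) is already established, so O(s).
With premise 6, O(s → k), the K-axiom yields O(k).
Premises 1, 2, 5, 7, 8 do not contribute to this derivation.
So O(k) holds, i.e. F(¬k). The claim follows.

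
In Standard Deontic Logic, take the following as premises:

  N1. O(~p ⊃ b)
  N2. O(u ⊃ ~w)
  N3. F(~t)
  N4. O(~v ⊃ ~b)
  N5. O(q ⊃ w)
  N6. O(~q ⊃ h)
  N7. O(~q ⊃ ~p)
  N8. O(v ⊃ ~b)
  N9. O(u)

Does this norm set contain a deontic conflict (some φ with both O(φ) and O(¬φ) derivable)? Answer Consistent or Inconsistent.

Inconsistent

Premises 4 and 8 are O(~v ⊃ ~b) and O(v ⊃ ~b); every ideal world satisfies ~v or v, so in either case ~b holds — hence O(~b).
Premise 1 is O(~p ⊃ b); contrapositively O(~b ⊃ p). Since O(~b) holds, K gives O(p).
Premise 7, O(~q ⊃ ~p), contraposes to O(p ⊃ q); with O(p) we get O(q).
Applying K to premise 5 (O(q ⊃ w)) and O(q) yields O(w).
Premise 2, O(u ⊃ ~w), contraposes to O(w ⊃ ~u); with O(w) we get O(~u).
However, premise 9 gives O(u).
We now have both O(~u) and O(u) — u is simultaneously obligatory and forbidden, violating the D-axiom.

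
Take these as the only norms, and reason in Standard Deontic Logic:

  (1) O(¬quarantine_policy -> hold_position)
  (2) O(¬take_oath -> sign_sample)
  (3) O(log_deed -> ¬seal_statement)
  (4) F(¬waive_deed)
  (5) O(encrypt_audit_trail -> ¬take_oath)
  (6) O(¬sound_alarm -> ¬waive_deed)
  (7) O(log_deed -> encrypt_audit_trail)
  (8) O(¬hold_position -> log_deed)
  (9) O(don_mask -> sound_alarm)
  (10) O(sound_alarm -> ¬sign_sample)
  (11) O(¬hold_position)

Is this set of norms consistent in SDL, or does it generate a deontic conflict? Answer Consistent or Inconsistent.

Premise 4, F(¬waive_deed), is equivalent to O(waive_deed).
Premise 6 is O(¬sound_alarm -> ¬waive_deed); contrapositively O(waive_deed -> sound_alarm). Since O(waive_deed) holds, K gives O(sound_alarm).
With premise 10, O(sound_alarm -> ¬sign_sample), the K-axiom yields O(¬sign_sample).
Premise 2, O(¬take_oath -> sign_sample), contraposes to O(¬sign_sample -> take_oath); with O(¬sign_sample) we get O(take_oath).
Premise 5 is O(encrypt_audit_trail -> ¬take_oath); contrapositively O(take_oath -> ¬encrypt_audit_trail). Since O(take_oath) holds, K gives O(¬encrypt_audit_trail).
The contrapositive of premise 7 (O(log_deed -> encrypt_audit_trail)) is O(¬encrypt_audit_trail -> ¬log_deed), and O(¬encrypt_audit_trail) is already established, so O(¬log_deed).
The contrapositive of premise 8 (O(¬hold_position -> log_deed)) is O(¬log_deed -> hold_position), and O(¬log_deed) is already established, so O(hold_position).
But premise 11 directly asserts O(¬hold_position).
We now have both O(hold_position) and O(¬hold_position) — hold_position is simultaneously obligatory and forbidden, violating the D-axiom.

Inconsistent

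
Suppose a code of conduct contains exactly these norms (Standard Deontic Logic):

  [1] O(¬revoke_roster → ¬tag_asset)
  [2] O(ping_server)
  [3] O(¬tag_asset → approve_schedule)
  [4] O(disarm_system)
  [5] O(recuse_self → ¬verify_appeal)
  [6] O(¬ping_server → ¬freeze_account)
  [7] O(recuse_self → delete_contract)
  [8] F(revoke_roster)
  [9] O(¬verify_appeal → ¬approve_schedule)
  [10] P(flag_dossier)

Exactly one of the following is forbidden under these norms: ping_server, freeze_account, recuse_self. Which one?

Premise 8, F(revoke_roster), is equivalent to O(¬revoke_roster).
Premise 1 is O(¬revoke_roster → ¬tag_asset); since O(¬revoke_roster), deontic closure gives O(¬tag_asset).
From O(¬tag_asset) and premise 3, O(¬tag_asset → approve_schedule), we obtain O(approve_schedule).
The contrapositive of premise 9 (O(¬verify_appeal → ¬approve_schedule)) is O(approve_schedule → verify_appeal), and O(approve_schedule) is already established, so O(verify_appeal).
The contrapositive of premise 5 (O(recuse_self → ¬verify_appeal)) is O(verify_appeal → ¬recuse_self), and O(verify_appeal) is already established, so O(¬recuse_self).
So O(¬recuse_self) holds, i.e. recuse_self is forbidden. None of the other listed options is forbidden under the premises.

recuse_self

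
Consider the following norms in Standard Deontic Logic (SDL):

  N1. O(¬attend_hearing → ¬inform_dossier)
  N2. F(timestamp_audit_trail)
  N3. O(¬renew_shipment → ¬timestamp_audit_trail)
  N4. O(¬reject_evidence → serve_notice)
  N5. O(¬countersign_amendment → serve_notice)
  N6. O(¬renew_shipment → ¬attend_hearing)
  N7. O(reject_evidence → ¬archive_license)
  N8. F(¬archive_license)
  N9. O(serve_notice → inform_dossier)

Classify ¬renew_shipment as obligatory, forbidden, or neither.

Forbidden

F(¬archive_license) at premise 8 means O(archive_license).
The contrapositive of premise 7 (O(reject_evidence → ¬archive_license)) is O(archive_license → ¬reject_evidence), and O(archive_license) is already established, so O(¬reject_evidence).
Applying K to premise 4 (O(¬reject_evidence → serve_notice)) and O(¬reject_evidence) yields O(serve_notice).
Premise 9 is O(serve_notice → inform_dossier); since O(serve_notice), deontic closure gives O(inform_dossier).
The contrapositive of premise 1 (O(¬attend_hearing → ¬inform_dossier)) is O(inform_dossier → attend_hearing), and O(inform_dossier) is already established, so O(attend_hearing).
The contrapositive of premise 6 (O(¬renew_shipment → ¬attend_hearing)) is O(attend_hearing → renew_shipment), and O(attend_hearing) is already established, so O(renew_shipment).
Premises 2, 3, 5 do not contribute to this derivation.
Thus O(renew_shipment), which is F(¬renew_shipment): ¬renew_shipment is forbidden.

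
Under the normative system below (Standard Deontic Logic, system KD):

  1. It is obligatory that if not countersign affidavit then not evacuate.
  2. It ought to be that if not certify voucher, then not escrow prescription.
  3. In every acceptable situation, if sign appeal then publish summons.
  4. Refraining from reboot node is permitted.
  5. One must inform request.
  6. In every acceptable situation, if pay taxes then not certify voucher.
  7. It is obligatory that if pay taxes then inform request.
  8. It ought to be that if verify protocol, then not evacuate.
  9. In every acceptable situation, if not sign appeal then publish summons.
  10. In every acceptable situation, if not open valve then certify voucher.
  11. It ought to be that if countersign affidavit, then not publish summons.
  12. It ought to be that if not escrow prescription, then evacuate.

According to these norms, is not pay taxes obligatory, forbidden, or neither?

Premises 9 and 3 are O(¬sign_appeal → publish_summons) and O(sign_appeal → publish_summons); every ideal world satisfies ¬sign_appeal or sign_appeal, so in either case publish_summons holds — hence O(publish_summons).
The contrapositive of premise 11 (O(countersign_affidavit → ¬publish_summons)) is O(publish_summons → ¬countersign_affidavit), and O(publish_summons) is already established, so O(¬countersign_affidavit).
From O(¬countersign_affidavit) and premise 1, O(¬countersign_affidavit → ¬evacuate), we obtain O(¬evacuate).
The contrapositive of premise 12 (O(¬escrow_prescription → evacuate)) is O(¬evacuate → escrow_prescription), and O(¬evacuate) is already established, so O(escrow_prescription).
Premise 2 is O(¬certify_voucher → ¬escrow_prescription); contrapositively O(escrow_prescription → certify_voucher). Since O(escrow_prescription) holds, K gives O(certify_voucher).
Premise 6, O(pay_taxes → ¬certify_voucher), contraposes to O(certify_voucher → ¬pay_taxes); with O(certify_voucher) we get O(¬pay_taxes).
Premises 4, 5, 7, 8, 10 do not contribute to this derivation.
Hence ¬pay_taxes is obligatory.

Obligatory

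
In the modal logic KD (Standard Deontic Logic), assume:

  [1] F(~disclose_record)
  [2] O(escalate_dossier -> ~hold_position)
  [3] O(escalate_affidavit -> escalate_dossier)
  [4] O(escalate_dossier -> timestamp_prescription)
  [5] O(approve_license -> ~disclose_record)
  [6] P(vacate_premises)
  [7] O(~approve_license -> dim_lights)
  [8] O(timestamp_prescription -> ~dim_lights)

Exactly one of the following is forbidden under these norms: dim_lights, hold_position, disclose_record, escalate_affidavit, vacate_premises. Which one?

Premise 1 is F(~disclose_record), i.e. O(disclose_record).
Premise 5 is O(approve_license -> ~disclose_record); contrapositively O(disclose_record -> ~approve_license). Since O(disclose_record) holds, K gives O(~approve_license).
With premise 7, O(~approve_license -> dim_lights), the K-axiom yields O(dim_lights).
Premise 8 is O(timestamp_prescription -> ~dim_lights); contrapositively O(dim_lights -> ~timestamp_prescription). Since O(dim_lights) holds, K gives O(~timestamp_prescription).
The contrapositive of premise 4 (O(escalate_dossier -> timestamp_prescription)) is O(~timestamp_prescription -> ~escalate_dossier), and O(~timestamp_prescription) is already established, so O(~escalate_dossier).
Premise 3 is O(escalate_affidavit -> escalate_dossier); contrapositively O(~escalate_dossier -> ~escalate_affidavit). Since O(~escalate_dossier) holds, K gives O(~escalate_affidavit).
So O(~escalate_affidavit) holds, i.e. escalate_affidavit is forbidden. None of the other listed options is forbidden under the premises.

escalate_affidavit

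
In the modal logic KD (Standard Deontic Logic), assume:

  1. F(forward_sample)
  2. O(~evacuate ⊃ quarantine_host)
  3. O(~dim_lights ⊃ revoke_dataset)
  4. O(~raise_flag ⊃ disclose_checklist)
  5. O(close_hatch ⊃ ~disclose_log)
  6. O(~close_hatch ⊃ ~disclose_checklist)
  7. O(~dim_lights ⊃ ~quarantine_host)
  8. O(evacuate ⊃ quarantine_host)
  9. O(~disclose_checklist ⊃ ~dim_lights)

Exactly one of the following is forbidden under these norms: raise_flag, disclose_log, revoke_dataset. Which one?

disclose_log

By case analysis on ~evacuate: premise 2 gives O(~evacuate ⊃ quarantine_host) and premise 8 gives O(evacuate ⊃ quarantine_host), so O(quarantine_host) either way.
Premise 7 is O(~dim_lights ⊃ ~quarantine_host); contrapositively O(quarantine_host ⊃ dim_lights). Since O(quarantine_host) holds, K gives O(dim_lights).
Premise 9, O(~disclose_checklist ⊃ ~dim_lights), contraposes to O(dim_lights ⊃ disclose_checklist); with O(dim_lights) we get O(disclose_checklist).
Premise 6, O(~close_hatch ⊃ ~disclose_checklist), contraposes to O(disclose_checklist ⊃ close_hatch); with O(disclose_checklist) we get O(close_hatch).
Premise 5 is O(close_hatch ⊃ ~disclose_log); since O(close_hatch), deontic closure gives O(~disclose_log).
So O(~disclose_log) holds, i.e. disclose_log is forbidden. None of the other listed options is forbidden under the premises.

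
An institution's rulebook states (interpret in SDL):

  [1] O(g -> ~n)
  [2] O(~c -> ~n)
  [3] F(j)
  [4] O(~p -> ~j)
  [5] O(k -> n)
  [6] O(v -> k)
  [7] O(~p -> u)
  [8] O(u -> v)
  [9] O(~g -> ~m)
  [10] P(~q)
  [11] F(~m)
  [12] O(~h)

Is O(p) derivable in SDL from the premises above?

Yes

Premise 11 is F(~m), i.e. O(m).
Premise 9 is O(~g -> ~m); contrapositively O(m -> g). Since O(m) holds, K gives O(g).
Applying K to premise 1 (O(g -> ~n)) and O(g) yields O(~n).
Premise 5, O(k -> n), contraposes to O(~n -> ~k); with O(~n) we get O(~k).
Premise 6, O(v -> k), contraposes to O(~k -> ~v); with O(~k) we get O(~v).
The contrapositive of premise 8 (O(u -> v)) is O(~v -> ~u), and O(~v) is already established, so O(~u).
Premise 7 is O(~p -> u); contrapositively O(~u -> p). Since O(~u) holds, K gives O(p).
Premises 2, 3, 4, 10, 12 do not contribute to this derivation.
So O(p) follows.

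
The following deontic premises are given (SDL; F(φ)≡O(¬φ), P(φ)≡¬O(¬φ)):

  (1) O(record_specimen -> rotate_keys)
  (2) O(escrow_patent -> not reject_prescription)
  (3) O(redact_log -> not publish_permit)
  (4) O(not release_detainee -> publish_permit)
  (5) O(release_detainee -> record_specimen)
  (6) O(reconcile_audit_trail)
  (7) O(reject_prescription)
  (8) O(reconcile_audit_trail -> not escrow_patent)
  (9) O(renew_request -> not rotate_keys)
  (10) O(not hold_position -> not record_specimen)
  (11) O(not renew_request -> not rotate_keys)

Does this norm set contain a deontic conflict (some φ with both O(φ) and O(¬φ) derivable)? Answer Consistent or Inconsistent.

Consistent

Premise 2 is O(escrow_patent -> not reject_prescription), but O(escrow_patent) is not derivable from the premises, so it does not yield O(not reject_prescription).
So O(not reject_prescription) is not derivable, and the apparent clash with O(reject_prescription) does not arise.
A world satisfying every obligation exists (e.g. escrow_patent=false, hold_position=false, publish_permit=true, reconcile_audit_trail=true, record_specimen=false, redact_log=false, reject_prescription=true, release_detainee=false, renew_request=false, rotate_keys=false); no atom is both obligatory and forbidden, so the set is consistent.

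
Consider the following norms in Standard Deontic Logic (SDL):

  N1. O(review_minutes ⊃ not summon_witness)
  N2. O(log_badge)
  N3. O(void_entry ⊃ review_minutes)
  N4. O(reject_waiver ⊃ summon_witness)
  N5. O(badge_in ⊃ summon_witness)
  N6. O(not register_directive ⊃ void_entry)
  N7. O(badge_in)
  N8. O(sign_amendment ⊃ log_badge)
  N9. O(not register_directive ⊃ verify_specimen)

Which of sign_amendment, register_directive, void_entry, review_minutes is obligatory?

register_directive

Premise 7 gives O(badge_in).
With premise 5, O(badge_in ⊃ summon_witness), the K-axiom yields O(summon_witness).
Premise 1 is O(review_minutes ⊃ not summon_witness); contrapositively O(summon_witness ⊃ not review_minutes). Since O(summon_witness) holds, K gives O(not review_minutes).
Premise 3, O(void_entry ⊃ review_minutes), contraposes to O(not review_minutes ⊃ not void_entry); with O(not review_minutes) we get O(not void_entry).
Premise 6, O(not register_directive ⊃ void_entry), contraposes to O(not void_entry ⊃ register_directive); with O(not void_entry) we get O(register_directive).
So O(register_directive) holds — register_directive is obligatory. None of the other listed options is made obligatory by any chain of premises.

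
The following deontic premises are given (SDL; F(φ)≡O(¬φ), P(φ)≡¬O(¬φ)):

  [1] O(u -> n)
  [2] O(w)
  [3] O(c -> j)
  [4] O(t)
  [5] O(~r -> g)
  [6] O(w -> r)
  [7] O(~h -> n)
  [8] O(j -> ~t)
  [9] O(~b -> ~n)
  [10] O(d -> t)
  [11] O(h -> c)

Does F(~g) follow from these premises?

Premise 5 is O(~r -> g), but O(~r) is not derivable from the premises, so it does not yield O(g).
No other premise forces O(g). An ideal world satisfying every premise can still have ~g true, so F(~g) is not derivable.

No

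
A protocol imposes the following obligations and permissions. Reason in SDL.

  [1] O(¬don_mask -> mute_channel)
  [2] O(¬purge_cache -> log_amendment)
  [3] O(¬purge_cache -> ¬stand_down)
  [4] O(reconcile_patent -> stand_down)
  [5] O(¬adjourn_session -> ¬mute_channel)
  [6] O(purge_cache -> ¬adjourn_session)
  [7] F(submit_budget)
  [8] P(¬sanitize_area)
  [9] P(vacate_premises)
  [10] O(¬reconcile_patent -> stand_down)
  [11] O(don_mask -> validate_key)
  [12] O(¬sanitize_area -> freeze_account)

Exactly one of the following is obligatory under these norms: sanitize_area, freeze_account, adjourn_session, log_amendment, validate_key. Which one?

validate_key

Premises 4 and 10 cover both cases: O(reconcile_patent -> stand_down) and O(¬reconcile_patent -> stand_down). Since reconcile_patent ∨ ¬reconcile_patent is a tautology, O(stand_down) follows.
Premise 3, O(¬purge_cache -> ¬stand_down), contraposes to O(stand_down -> purge_cache); with O(stand_down) we get O(purge_cache).
Premise 6 is O(purge_cache -> ¬adjourn_session); since O(purge_cache), deontic closure gives O(¬adjourn_session).
With premise 5, O(¬adjourn_session -> ¬mute_channel), the K-axiom yields O(¬mute_channel).
The contrapositive of premise 1 (O(¬don_mask -> mute_channel)) is O(¬mute_channel -> don_mask), and O(¬mute_channel) is already established, so O(don_mask).
From O(don_mask) and premise 11, O(don_mask -> validate_key), we obtain O(validate_key).
So O(validate_key) holds — validate_key is obligatory. None of the other listed options is made obligatory by any chain of premises.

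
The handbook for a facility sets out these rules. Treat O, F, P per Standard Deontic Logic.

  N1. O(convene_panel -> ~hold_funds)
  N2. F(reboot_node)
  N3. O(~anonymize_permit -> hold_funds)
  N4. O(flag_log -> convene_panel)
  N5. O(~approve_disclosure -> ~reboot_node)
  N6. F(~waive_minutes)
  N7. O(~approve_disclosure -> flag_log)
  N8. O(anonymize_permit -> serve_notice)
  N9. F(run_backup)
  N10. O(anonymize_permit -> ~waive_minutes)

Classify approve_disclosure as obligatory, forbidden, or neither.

Premise 6, F(~waive_minutes), is equivalent to O(waive_minutes).
Premise 10 is O(anonymize_permit -> ~waive_minutes); contrapositively O(waive_minutes -> ~anonymize_permit). Since O(waive_minutes) holds, K gives O(~anonymize_permit).
Applying K to premise 3 (O(~anonymize_permit -> hold_funds)) and O(~anonymize_permit) yields O(hold_funds).
Premise 1, O(convene_panel -> ~hold_funds), contraposes to O(hold_funds -> ~convene_panel); with O(hold_funds) we get O(~convene_panel).
Premise 4 is O(flag_log -> convene_panel); contrapositively O(~convene_panel -> ~flag_log). Since O(~convene_panel) holds, K gives O(~flag_log).
Premise 7, O(~approve_disclosure -> flag_log), contraposes to O(~flag_log -> approve_disclosure); with O(~flag_log) we get O(approve_disclosure).
Premises 2, 5, 8, 9 do not contribute to this derivation.
Hence approve_disclosure is obligatory.

Obligatory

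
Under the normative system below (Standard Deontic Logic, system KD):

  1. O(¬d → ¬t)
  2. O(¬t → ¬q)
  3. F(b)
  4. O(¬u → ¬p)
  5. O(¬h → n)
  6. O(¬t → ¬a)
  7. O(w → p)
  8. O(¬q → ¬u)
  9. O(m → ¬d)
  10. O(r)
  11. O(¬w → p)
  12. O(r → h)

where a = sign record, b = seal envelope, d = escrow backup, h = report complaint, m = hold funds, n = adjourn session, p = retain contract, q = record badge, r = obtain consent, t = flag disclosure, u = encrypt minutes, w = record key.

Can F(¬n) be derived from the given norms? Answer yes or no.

No

Premise 5 is O(¬h → n), but O(¬h) is not derivable from the premises, so it does not yield O(n).
No other premise forces O(n). An ideal world satisfying every premise can still have ¬n true, so F(¬n) is not derivable.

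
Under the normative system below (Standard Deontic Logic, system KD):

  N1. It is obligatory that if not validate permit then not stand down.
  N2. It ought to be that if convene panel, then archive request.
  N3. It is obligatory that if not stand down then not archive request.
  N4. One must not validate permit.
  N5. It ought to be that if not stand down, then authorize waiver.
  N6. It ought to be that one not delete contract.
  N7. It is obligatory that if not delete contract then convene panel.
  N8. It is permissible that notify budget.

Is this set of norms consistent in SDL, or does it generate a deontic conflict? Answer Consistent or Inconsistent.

Premise 6 gives O(¬delete_contract).
From O(¬delete_contract) and premise 7, O(¬delete_contract → convene_panel), we obtain O(convene_panel).
From O(convene_panel) and premise 2, O(convene_panel → archive_request), we obtain O(archive_request).
Premise 3 is O(¬stand_down → ¬archive_request); contrapositively O(archive_request → stand_down). Since O(archive_request) holds, K gives O(stand_down).
Premise 1, O(¬validate_permit → ¬stand_down), contraposes to O(stand_down → validate_permit); with O(stand_down) we get O(validate_permit).
Yet premise 4 is F(validate_permit), i.e. O(¬validate_permit).
We now have both O(validate_permit) and O(¬validate_permit) — validate_permit is simultaneously obligatory and forbidden, violating the D-axiom.

Inconsistent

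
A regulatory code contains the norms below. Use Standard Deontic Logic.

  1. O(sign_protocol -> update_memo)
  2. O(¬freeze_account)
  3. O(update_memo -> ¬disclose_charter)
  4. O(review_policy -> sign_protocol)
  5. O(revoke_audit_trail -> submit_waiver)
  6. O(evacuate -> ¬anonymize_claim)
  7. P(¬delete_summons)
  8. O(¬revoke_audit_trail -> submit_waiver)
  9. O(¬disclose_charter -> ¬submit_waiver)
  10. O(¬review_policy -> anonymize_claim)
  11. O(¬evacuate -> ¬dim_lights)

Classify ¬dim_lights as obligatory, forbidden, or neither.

By case analysis on ¬revoke_audit_trail: premise 8 gives O(¬revoke_audit_trail -> submit_waiver) and premise 5 gives O(revoke_audit_trail -> submit_waiver), so O(submit_waiver) either way.
Premise 9 is O(¬disclose_charter -> ¬submit_waiver); contrapositively O(submit_waiver -> disclose_charter). Since O(submit_waiver) holds, K gives O(disclose_charter).
The contrapositive of premise 3 (O(update_memo -> ¬disclose_charter)) is O(disclose_charter -> ¬update_memo), and O(disclose_charter) is already established, so O(¬update_memo).
Premise 1 is O(sign_protocol -> update_memo); contrapositively O(¬update_memo -> ¬sign_protocol). Since O(¬update_memo) holds, K gives O(¬sign_protocol).
The contrapositive of premise 4 (O(review_policy -> sign_protocol)) is O(¬sign_protocol -> ¬review_policy), and O(¬sign_protocol) is already established, so O(¬review_policy).
Premise 10 is O(¬review_policy -> anonymize_claim); since O(¬review_policy), deontic closure gives O(anonymize_claim).
Premise 6, O(evacuate -> ¬anonymize_claim), contraposes to O(anonymize_claim -> ¬evacuate); with O(anonymize_claim) we get O(¬evacuate).
Premise 11 is O(¬evacuate -> ¬dim_lights); since O(¬evacuate), deontic closure gives O(¬dim_lights).
Premises 2, 7 do not contribute to this derivation.
Hence ¬dim_lights is obligatory.

Obligatory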